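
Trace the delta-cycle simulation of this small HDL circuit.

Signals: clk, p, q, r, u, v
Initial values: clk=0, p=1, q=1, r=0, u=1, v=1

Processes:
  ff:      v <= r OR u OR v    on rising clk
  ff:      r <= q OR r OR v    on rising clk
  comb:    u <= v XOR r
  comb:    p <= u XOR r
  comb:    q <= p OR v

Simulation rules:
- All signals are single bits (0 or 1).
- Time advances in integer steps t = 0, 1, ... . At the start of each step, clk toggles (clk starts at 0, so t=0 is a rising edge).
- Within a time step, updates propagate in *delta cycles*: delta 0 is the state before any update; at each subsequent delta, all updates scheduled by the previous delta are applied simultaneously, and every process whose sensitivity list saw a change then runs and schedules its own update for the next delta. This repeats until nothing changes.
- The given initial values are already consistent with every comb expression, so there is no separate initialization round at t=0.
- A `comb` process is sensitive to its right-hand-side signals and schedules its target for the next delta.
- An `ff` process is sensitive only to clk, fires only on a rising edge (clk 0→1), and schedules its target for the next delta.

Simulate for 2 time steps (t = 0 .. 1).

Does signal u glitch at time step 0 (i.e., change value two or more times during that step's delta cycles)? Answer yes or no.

no

t0.Δ0 v=1 u=1 r=0 q=1 clk=0 p=1
t0.Δ1 v=1 u=1 r=0 q=1 clk=1 p=1
t0.Δ2 v=1 u=1 r=1 q=1 clk=1 p=1
t0.Δ3 v=1 u=0 r=1 q=1 clk=1 p=0
t0.Δ4 v=1 u=0 r=1 q=1 clk=1 p=1
t1.Δ0 v=1 u=0 r=1 q=1 clk=1 p=1
t1.Δ1 v=1 u=0 r=1 q=1 clk=0 p=1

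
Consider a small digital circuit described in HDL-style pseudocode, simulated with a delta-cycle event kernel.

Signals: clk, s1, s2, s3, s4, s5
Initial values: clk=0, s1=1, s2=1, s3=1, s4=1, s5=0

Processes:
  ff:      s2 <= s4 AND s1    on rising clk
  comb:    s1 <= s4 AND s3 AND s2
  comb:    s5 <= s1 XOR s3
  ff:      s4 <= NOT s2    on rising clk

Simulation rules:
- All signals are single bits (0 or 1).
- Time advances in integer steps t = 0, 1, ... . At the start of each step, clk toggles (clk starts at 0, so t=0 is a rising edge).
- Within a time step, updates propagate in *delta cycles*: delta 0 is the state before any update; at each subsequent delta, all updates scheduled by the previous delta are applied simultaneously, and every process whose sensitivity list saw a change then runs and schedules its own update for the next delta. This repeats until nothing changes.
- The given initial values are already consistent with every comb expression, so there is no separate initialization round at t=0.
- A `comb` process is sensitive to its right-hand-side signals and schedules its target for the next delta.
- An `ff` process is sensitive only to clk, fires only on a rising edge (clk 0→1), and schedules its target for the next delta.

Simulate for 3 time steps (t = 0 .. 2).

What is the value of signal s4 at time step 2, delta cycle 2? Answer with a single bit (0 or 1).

t=0 Δ0: s2=1 s5=0 s4=1 clk=0 s3=1 s1=1
  Δ1: clk:0→1
  Δ2: s4:1→0
  Δ3: s1:1→0
  Δ4: s5:0→1
  (4Δ to stable)
t=1 Δ0: s2=1 s5=1 s4=0 clk=1 s3=1 s1=0
  Δ1: clk:1→0
  (1Δ to stable)
t=2 Δ0: s2=1 s5=1 s4=0 clk=0 s3=1 s1=0
  Δ1: clk:0→1
  Δ2: s2:1→0
  (2Δ to stable)

0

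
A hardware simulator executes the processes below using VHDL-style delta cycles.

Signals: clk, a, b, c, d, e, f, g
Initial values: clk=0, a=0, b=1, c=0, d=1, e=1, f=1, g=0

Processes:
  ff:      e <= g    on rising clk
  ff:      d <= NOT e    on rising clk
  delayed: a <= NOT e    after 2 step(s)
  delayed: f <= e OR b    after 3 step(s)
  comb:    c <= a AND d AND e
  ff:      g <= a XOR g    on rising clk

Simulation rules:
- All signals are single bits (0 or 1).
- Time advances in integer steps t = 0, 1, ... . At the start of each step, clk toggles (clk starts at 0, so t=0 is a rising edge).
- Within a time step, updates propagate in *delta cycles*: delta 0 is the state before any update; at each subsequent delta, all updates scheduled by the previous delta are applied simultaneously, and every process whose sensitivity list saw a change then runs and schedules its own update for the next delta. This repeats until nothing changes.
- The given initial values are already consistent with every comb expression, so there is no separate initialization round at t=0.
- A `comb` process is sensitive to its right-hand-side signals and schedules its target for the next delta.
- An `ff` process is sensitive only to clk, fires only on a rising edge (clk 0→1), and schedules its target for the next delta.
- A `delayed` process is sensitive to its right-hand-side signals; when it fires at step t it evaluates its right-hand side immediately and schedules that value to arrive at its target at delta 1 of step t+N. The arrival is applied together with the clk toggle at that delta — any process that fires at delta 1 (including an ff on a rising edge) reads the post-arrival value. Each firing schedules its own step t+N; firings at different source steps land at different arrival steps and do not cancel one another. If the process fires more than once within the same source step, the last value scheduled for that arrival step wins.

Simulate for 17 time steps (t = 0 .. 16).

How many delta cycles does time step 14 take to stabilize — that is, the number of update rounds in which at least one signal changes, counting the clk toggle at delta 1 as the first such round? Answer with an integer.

t0.Δ0 a=0 d=1 g=0 b=1 c=0 clk=0 e=1 f=1
t0.Δ1 a=0 d=1 g=0 b=1 c=0 clk=1 e=1 f=1
t0.Δ2 a=0 d=0 g=0 b=1 c=0 clk=1 e=0 f=1
t1.Δ0 a=0 d=0 g=0 b=1 c=0 clk=1 e=0 f=1
t1.Δ1 a=0 d=0 g=0 b=1 c=0 clk=0 e=0 f=1
t2.Δ0 a=0 d=0 g=0 b=1 c=0 clk=0 e=0 f=1
t2.Δ1 a=1 d=0 g=0 b=1 c=0 clk=1 e=0 f=1
t2.Δ2 a=1 d=1 g=1 b=1 c=0 clk=1 e=0 f=1
t3.Δ0 a=1 d=1 g=1 b=1 c=0 clk=1 e=0 f=1
t3.Δ1 a=1 d=1 g=1 b=1 c=0 clk=0 e=0 f=1
t4.Δ0 a=1 d=1 g=1 b=1 c=0 clk=0 e=0 f=1
t4.Δ1 a=1 d=1 g=1 b=1 c=0 clk=1 e=0 f=1
t4.Δ2 a=1 d=1 g=0 b=1 c=0 clk=1 e=1 f=1
t4.Δ3 a=1 d=1 g=0 b=1 c=1 clk=1 e=1 f=1
t5.Δ0 a=1 d=1 g=0 b=1 c=1 clk=1 e=1 f=1
t5.Δ1 a=1 d=1 g=0 b=1 c=1 clk=0 e=1 f=1
t6.Δ0 a=1 d=1 g=0 b=1 c=1 clk=0 e=1 f=1
t6.Δ1 a=0 d=1 g=0 b=1 c=1 clk=1 e=1 f=1
t6.Δ2 a=0 d=0 g=0 b=1 c=0 clk=1 e=0 f=1
t7.Δ0 a=0 d=0 g=0 b=1 c=0 clk=1 e=0 f=1
t7.Δ1 a=0 d=0 g=0 b=1 c=0 clk=0 e=0 f=1
t8.Δ0 a=0 d=0 g=0 b=1 c=0 clk=0 e=0 f=1
t8.Δ1 a=1 d=0 g=0 b=1 c=0 clk=1 e=0 f=1
t8.Δ2 a=1 d=1 g=1 b=1 c=0 clk=1 e=0 f=1
t9.Δ0 a=1 d=1 g=1 b=1 c=0 clk=1 e=0 f=1
t9.Δ1 a=1 d=1 g=1 b=1 c=0 clk=0 e=0 f=1
t10.Δ0 a=1 d=1 g=1 b=1 c=0 clk=0 e=0 f=1
t10.Δ1 a=1 d=1 g=1 b=1 c=0 clk=1 e=0 f=1
t10.Δ2 a=1 d=1 g=0 b=1 c=0 clk=1 e=1 f=1
t10.Δ3 a=1 d=1 g=0 b=1 c=1 clk=1 e=1 f=1
t11.Δ0 a=1 d=1 g=0 b=1 c=1 clk=1 e=1 f=1
t11.Δ1 a=1 d=1 g=0 b=1 c=1 clk=0 e=1 f=1
t12.Δ0 a=1 d=1 g=0 b=1 c=1 clk=0 e=1 f=1
t12.Δ1 a=0 d=1 g=0 b=1 c=1 clk=1 e=1 f=1
t12.Δ2 a=0 d=0 g=0 b=1 c=0 clk=1 e=0 f=1
t13.Δ0 a=0 d=0 g=0 b=1 c=0 clk=1 e=0 f=1
t13.Δ1 a=0 d=0 g=0 b=1 c=0 clk=0 e=0 f=1
t14.Δ0 a=0 d=0 g=0 b=1 c=0 clk=0 e=0 f=1
t14.Δ1 a=1 d=0 g=0 b=1 c=0 clk=1 e=0 f=1
t14.Δ2 a=1 d=1 g=1 b=1 c=0 clk=1 e=0 f=1
t15.Δ0 a=1 d=1 g=1 b=1 c=0 clk=1 e=0 f=1
t15.Δ1 a=1 d=1 g=1 b=1 c=0 clk=0 e=0 f=1
t16.Δ0 a=1 d=1 g=1 b=1 c=0 clk=0 e=0 f=1
t16.Δ1 a=1 d=1 g=1 b=1 c=0 clk=1 e=0 f=1
t16.Δ2 a=1 d=1 g=0 b=1 c=0 clk=1 e=1 f=1
t16.Δ3 a=1 d=1 g=0 b=1 c=1 clk=1 e=1 f=1

2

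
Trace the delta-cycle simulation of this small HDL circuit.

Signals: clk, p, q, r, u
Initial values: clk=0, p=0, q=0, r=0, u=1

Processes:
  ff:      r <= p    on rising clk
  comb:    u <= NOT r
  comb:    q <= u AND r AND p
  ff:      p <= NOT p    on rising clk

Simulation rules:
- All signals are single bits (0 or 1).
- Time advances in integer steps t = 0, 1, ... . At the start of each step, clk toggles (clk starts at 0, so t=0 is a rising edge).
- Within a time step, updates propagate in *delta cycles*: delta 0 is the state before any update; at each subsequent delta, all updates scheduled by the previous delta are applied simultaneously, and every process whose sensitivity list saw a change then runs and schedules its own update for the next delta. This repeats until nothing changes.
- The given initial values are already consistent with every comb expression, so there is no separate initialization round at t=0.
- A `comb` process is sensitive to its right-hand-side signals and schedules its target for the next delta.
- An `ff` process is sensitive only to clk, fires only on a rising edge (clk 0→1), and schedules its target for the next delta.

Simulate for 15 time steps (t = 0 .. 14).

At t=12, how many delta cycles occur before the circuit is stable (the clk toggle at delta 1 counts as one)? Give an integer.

t0.Δ0 p=0 r=0 u=1 clk=0 q=0
t0.Δ1 p=0 r=0 u=1 clk=1 q=0
t0.Δ2 p=1 r=0 u=1 clk=1 q=0
t1.Δ0 p=1 r=0 u=1 clk=1 q=0
t1.Δ1 p=1 r=0 u=1 clk=0 q=0
t2.Δ0 p=1 r=0 u=1 clk=0 q=0
t2.Δ1 p=1 r=0 u=1 clk=1 q=0
t2.Δ2 p=0 r=1 u=1 clk=1 q=0
t2.Δ3 p=0 r=1 u=0 clk=1 q=0
t3.Δ0 p=0 r=1 u=0 clk=1 q=0
t3.Δ1 p=0 r=1 u=0 clk=0 q=0
t4.Δ0 p=0 r=1 u=0 clk=0 q=0
t4.Δ1 p=0 r=1 u=0 clk=1 q=0
t4.Δ2 p=1 r=0 u=0 clk=1 q=0
t4.Δ3 p=1 r=0 u=1 clk=1 q=0
t5.Δ0 p=1 r=0 u=1 clk=1 q=0
t5.Δ1 p=1 r=0 u=1 clk=0 q=0
t6.Δ0 p=1 r=0 u=1 clk=0 q=0
t6.Δ1 p=1 r=0 u=1 clk=1 q=0
t6.Δ2 p=0 r=1 u=1 clk=1 q=0
t6.Δ3 p=0 r=1 u=0 clk=1 q=0
t7.Δ0 p=0 r=1 u=0 clk=1 q=0
t7.Δ1 p=0 r=1 u=0 clk=0 q=0
t8.Δ0 p=0 r=1 u=0 clk=0 q=0
t8.Δ1 p=0 r=1 u=0 clk=1 q=0
t8.Δ2 p=1 r=0 u=0 clk=1 q=0
t8.Δ3 p=1 r=0 u=1 clk=1 q=0
t9.Δ0 p=1 r=0 u=1 clk=1 q=0
t9.Δ1 p=1 r=0 u=1 clk=0 q=0
t10.Δ0 p=1 r=0 u=1 clk=0 q=0
t10.Δ1 p=1 r=0 u=1 clk=1 q=0
t10.Δ2 p=0 r=1 u=1 clk=1 q=0
t10.Δ3 p=0 r=1 u=0 clk=1 q=0
t11.Δ0 p=0 r=1 u=0 clk=1 q=0
t11.Δ1 p=0 r=1 u=0 clk=0 q=0
t12.Δ0 p=0 r=1 u=0 clk=0 q=0
t12.Δ1 p=0 r=1 u=0 clk=1 q=0
t12.Δ2 p=1 r=0 u=0 clk=1 q=0
t12.Δ3 p=1 r=0 u=1 clk=1 q=0
t13.Δ0 p=1 r=0 u=1 clk=1 q=0
t13.Δ1 p=1 r=0 u=1 clk=0 q=0
t14.Δ0 p=1 r=0 u=1 clk=0 q=0
t14.Δ1 p=1 r=0 u=1 clk=1 q=0
t14.Δ2 p=0 r=1 u=1 clk=1 q=0
t14.Δ3 p=0 r=1 u=0 clk=1 q=0

3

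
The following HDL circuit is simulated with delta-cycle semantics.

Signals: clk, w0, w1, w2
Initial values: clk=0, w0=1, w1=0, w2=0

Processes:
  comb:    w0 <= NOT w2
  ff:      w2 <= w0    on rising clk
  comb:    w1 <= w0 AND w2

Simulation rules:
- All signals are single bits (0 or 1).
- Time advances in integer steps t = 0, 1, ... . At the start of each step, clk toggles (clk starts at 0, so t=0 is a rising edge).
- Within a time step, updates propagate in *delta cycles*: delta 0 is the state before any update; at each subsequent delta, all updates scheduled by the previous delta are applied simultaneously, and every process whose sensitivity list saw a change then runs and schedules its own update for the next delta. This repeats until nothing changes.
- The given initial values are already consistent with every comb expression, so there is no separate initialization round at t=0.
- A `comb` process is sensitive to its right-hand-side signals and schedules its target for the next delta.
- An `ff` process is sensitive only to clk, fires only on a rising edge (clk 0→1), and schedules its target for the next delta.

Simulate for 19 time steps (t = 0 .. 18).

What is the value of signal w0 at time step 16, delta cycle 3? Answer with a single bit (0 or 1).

t=0 Δ0: w2=0 w1=0 clk=0 w0=1
  Δ1: clk:0→1
  Δ2: w2:0→1
  Δ3: w1:0→1, w0:1→0
  Δ4: w1:1→0
  (4Δ to stable)
t=1 Δ0: w2=1 w1=0 clk=1 w0=0
  Δ1: clk:1→0
  (1Δ to stable)
t=2 Δ0: w2=1 w1=0 clk=0 w0=0
  Δ1: clk:0→1
  Δ2: w2:1→0
  Δ3: w0:0→1
  (3Δ to stable)
t=3 Δ0: w2=0 w1=0 clk=1 w0=1
  Δ1: clk:1→0
  (1Δ to stable)
t=4 Δ0: w2=0 w1=0 clk=0 w0=1
  Δ1: clk:0→1
  Δ2: w2:0→1
  Δ3: w1:0→1, w0:1→0
  Δ4: w1:1→0
  (4Δ to stable)
t=5 Δ0: w2=1 w1=0 clk=1 w0=0
  Δ1: clk:1→0
  (1Δ to stable)
t=6 Δ0: w2=1 w1=0 clk=0 w0=0
  Δ1: clk:0→1
  Δ2: w2:1→0
  Δ3: w0:0→1
  (3Δ to stable)
t=7 Δ0: w2=0 w1=0 clk=1 w0=1
  Δ1: clk:1→0
  (1Δ to stable)
t=8 Δ0: w2=0 w1=0 clk=0 w0=1
  Δ1: clk:0→1
  Δ2: w2:0→1
  Δ3: w1:0→1, w0:1→0
  Δ4: w1:1→0
  (4Δ to stable)
t=9 Δ0: w2=1 w1=0 clk=1 w0=0
  Δ1: clk:1→0
  (1Δ to stable)
t=10 Δ0: w2=1 w1=0 clk=0 w0=0
  Δ1: clk:0→1
  Δ2: w2:1→0
  Δ3: w0:0→1
  (3Δ to stable)
t=11 Δ0: w2=0 w1=0 clk=1 w0=1
  Δ1: clk:1→0
  (1Δ to stable)
t=12 Δ0: w2=0 w1=0 clk=0 w0=1
  Δ1: clk:0→1
  Δ2: w2:0→1
  Δ3: w1:0→1, w0:1→0
  Δ4: w1:1→0
  (4Δ to stable)
t=13 Δ0: w2=1 w1=0 clk=1 w0=0
  Δ1: clk:1→0
  (1Δ to stable)
t=14 Δ0: w2=1 w1=0 clk=0 w0=0
  Δ1: clk:0→1
  Δ2: w2:1→0
  Δ3: w0:0→1
  (3Δ to stable)
t=15 Δ0: w2=0 w1=0 clk=1 w0=1
  Δ1: clk:1→0
  (1Δ to stable)
t=16 Δ0: w2=0 w1=0 clk=0 w0=1
  Δ1: clk:0→1
  Δ2: w2:0→1
  Δ3: w1:0→1, w0:1→0
  Δ4: w1:1→0
  (4Δ to stable)
t=17 Δ0: w2=1 w1=0 clk=1 w0=0
  Δ1: clk:1→0
  (1Δ to stable)
t=18 Δ0: w2=1 w1=0 clk=0 w0=0
  Δ1: clk:0→1
  Δ2: w2:1→0
  Δ3: w0:0→1
  (3Δ to stable)

0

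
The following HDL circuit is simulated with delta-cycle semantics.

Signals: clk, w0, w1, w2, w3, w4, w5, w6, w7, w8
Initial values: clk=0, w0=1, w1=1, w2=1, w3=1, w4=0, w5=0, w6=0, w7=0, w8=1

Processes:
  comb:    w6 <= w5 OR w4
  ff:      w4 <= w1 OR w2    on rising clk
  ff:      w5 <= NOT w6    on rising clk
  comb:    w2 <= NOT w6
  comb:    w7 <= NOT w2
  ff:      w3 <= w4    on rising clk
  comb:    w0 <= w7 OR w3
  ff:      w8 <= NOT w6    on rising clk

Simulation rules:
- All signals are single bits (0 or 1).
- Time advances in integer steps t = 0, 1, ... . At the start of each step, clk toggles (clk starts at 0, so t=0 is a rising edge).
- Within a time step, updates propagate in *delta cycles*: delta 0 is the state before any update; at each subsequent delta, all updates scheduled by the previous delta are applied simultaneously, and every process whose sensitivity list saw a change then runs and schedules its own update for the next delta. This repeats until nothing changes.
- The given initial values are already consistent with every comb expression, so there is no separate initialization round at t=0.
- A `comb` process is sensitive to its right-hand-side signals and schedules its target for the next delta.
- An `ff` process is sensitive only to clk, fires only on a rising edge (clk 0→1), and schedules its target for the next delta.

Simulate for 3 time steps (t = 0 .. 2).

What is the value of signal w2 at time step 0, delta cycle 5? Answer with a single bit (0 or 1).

0

[bits: w5,w2,w1,w6,w0,w4,w3,clk,w7,w8]
t=0: Δ0=0110101001 Δ1=0110101101 Δ2=1110110101 Δ3=1111010101 Δ4=1011010101 Δ5=1011010111 Δ6=1011110111 | 6Δ
t=1: Δ0=1011110111 Δ1=1011110011 | 1Δ
t=2: Δ0=1011110011 Δ1=1011110111 Δ2=0011111110 | 2Δ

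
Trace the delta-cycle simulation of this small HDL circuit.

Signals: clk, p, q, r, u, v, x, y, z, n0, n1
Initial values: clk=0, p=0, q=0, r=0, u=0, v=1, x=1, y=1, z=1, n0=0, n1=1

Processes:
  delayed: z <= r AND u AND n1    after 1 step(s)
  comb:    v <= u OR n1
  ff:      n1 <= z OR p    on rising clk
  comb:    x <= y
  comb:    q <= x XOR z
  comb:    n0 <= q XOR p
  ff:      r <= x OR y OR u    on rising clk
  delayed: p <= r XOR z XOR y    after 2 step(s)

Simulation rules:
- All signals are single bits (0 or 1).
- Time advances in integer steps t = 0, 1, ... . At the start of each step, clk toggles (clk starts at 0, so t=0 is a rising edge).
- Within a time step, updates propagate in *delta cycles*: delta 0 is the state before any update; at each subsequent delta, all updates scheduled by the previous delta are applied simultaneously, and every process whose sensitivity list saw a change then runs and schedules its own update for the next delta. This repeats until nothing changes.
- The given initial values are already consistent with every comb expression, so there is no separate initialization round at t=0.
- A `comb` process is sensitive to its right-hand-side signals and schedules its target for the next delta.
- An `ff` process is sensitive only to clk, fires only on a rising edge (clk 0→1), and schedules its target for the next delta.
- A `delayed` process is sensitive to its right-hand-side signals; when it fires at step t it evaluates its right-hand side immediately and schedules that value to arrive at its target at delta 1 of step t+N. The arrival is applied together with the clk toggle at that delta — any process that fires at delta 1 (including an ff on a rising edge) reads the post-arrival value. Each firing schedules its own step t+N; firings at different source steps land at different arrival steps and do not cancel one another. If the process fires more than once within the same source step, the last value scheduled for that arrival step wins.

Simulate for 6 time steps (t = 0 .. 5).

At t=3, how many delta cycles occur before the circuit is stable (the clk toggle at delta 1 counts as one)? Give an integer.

t=0 Δ0: q=0 clk=0 y=1 n1=1 x=1 v=1 u=0 p=0 n0=0 r=0 z=1
  Δ1: clk:0→1
  Δ2: r:0→1
  (2Δ to stable)
t=1 Δ0: q=0 clk=1 y=1 n1=1 x=1 v=1 u=0 p=0 n0=0 r=1 z=1
  Δ1: clk:1→0, z:1→0
  Δ2: q:0→1
  Δ3: n0:0→1
  (3Δ to stable)
t=2 Δ0: q=1 clk=0 y=1 n1=1 x=1 v=1 u=0 p=0 n0=1 r=1 z=0
  Δ1: clk:0→1, p:0→1
  Δ2: n0:1→0
  (2Δ to stable)
t=3 Δ0: q=1 clk=1 y=1 n1=1 x=1 v=1 u=0 p=1 n0=0 r=1 z=0
  Δ1: clk:1→0, p:1→0
  Δ2: n0:0→1
  (2Δ to stable)
t=4 Δ0: q=1 clk=0 y=1 n1=1 x=1 v=1 u=0 p=0 n0=1 r=1 z=0
  Δ1: clk:0→1
  Δ2: n1:1→0
  Δ3: v:1→0
  (3Δ to stable)
t=5 Δ0: q=1 clk=1 y=1 n1=0 x=1 v=0 u=0 p=0 n0=1 r=1 z=0
  Δ1: clk:1→0
  (1Δ to stable)

2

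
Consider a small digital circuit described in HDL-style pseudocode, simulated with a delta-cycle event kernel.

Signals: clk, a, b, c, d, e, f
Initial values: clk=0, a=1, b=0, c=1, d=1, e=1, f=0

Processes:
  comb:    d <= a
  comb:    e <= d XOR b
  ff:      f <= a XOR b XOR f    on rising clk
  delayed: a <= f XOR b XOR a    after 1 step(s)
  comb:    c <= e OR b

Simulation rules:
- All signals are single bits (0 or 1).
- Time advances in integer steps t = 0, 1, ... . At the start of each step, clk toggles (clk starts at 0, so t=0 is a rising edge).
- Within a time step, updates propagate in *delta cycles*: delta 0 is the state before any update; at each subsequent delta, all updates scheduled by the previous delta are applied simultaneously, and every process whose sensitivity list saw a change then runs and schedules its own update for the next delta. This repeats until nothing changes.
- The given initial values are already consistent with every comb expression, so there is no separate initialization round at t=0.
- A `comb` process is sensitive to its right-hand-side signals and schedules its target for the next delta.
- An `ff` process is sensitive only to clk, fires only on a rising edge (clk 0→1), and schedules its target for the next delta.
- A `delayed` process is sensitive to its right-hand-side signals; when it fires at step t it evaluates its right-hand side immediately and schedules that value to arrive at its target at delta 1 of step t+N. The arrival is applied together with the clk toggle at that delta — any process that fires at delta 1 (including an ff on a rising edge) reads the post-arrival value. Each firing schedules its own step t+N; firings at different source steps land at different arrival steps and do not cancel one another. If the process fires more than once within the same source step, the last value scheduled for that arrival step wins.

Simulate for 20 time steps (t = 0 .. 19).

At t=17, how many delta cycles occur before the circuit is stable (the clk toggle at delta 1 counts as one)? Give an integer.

4

[bits: c,b,d,f,clk,a,e]
t=0: Δ0=1010011 Δ1=1010111 Δ2=1011111 | 2Δ
t=1: Δ0=1011111 Δ1=1011001 Δ2=1001001 Δ3=1001000 Δ4=0001000 | 4Δ
t=2: Δ0=0001000 Δ1=0001110 Δ2=0010110 Δ3=0010111 Δ4=1010111 | 4Δ
t=3: Δ0=1010111 Δ1=1010011 | 1Δ
t=4: Δ0=1010011 Δ1=1010111 Δ2=1011111 | 2Δ
t=5: Δ0=1011111 Δ1=1011001 Δ2=1001001 Δ3=1001000 Δ4=0001000 | 4Δ
t=6: Δ0=0001000 Δ1=0001110 Δ2=0010110 Δ3=0010111 Δ4=1010111 | 4Δ
t=7: Δ0=1010111 Δ1=1010011 | 1Δ
t=8: Δ0=1010011 Δ1=1010111 Δ2=1011111 | 2Δ
t=9: Δ0=1011111 Δ1=1011001 Δ2=1001001 Δ3=1001000 Δ4=0001000 | 4Δ
t=10: Δ0=0001000 Δ1=0001110 Δ2=0010110 Δ3=0010111 Δ4=1010111 | 4Δ
t=11: Δ0=1010111 Δ1=1010011 | 1Δ
t=12: Δ0=1010011 Δ1=1010111 Δ2=1011111 | 2Δ
t=13: Δ0=1011111 Δ1=1011001 Δ2=1001001 Δ3=1001000 Δ4=0001000 | 4Δ
t=14: Δ0=0001000 Δ1=0001110 Δ2=0010110 Δ3=0010111 Δ4=1010111 | 4Δ
t=15: Δ0=1010111 Δ1=1010011 | 1Δ
t=16: Δ0=1010011 Δ1=1010111 Δ2=1011111 | 2Δ
t=17: Δ0=1011111 Δ1=1011001 Δ2=1001001 Δ3=1001000 Δ4=0001000 | 4Δ
t=18: Δ0=0001000 Δ1=0001110 Δ2=0010110 Δ3=0010111 Δ4=1010111 | 4Δ
t=19: Δ0=1010111 Δ1=1010011 | 1Δ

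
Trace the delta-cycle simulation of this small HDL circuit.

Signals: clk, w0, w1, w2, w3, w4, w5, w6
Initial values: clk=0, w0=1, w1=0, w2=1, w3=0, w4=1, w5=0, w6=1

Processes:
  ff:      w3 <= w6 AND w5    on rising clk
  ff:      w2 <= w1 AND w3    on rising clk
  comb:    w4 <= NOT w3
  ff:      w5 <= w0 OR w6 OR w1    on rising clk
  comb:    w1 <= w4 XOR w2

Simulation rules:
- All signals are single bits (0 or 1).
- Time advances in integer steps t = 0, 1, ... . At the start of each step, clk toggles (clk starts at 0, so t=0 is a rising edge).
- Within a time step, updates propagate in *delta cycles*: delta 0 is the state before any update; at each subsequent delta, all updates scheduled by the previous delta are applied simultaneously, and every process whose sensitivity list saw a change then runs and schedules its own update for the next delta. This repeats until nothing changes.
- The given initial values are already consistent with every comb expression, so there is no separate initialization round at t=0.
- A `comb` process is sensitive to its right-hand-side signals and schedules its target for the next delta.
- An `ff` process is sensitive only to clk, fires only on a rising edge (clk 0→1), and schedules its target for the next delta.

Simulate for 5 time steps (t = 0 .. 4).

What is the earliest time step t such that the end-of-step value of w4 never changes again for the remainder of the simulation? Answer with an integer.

2

t=0 Δ0: w2=1 clk=0 w0=1 w4=1 w3=0 w6=1 w1=0 w5=0
  Δ1: clk:0→1
  Δ2: w2:1→0, w5:0→1
  Δ3: w1:0→1
  (3Δ to stable)
t=1 Δ0: w2=0 clk=1 w0=1 w4=1 w3=0 w6=1 w1=1 w5=1
  Δ1: clk:1→0
  (1Δ to stable)
t=2 Δ0: w2=0 clk=0 w0=1 w4=1 w3=0 w6=1 w1=1 w5=1
  Δ1: clk:0→1
  Δ2: w3:0→1
  Δ3: w4:1→0
  Δ4: w1:1→0
  (4Δ to stable)
t=3 Δ0: w2=0 clk=1 w0=1 w4=0 w3=1 w6=1 w1=0 w5=1
  Δ1: clk:1→0
  (1Δ to stable)
t=4 Δ0: w2=0 clk=0 w0=1 w4=0 w3=1 w6=1 w1=0 w5=1
  Δ1: clk:0→1
  (1Δ to stable)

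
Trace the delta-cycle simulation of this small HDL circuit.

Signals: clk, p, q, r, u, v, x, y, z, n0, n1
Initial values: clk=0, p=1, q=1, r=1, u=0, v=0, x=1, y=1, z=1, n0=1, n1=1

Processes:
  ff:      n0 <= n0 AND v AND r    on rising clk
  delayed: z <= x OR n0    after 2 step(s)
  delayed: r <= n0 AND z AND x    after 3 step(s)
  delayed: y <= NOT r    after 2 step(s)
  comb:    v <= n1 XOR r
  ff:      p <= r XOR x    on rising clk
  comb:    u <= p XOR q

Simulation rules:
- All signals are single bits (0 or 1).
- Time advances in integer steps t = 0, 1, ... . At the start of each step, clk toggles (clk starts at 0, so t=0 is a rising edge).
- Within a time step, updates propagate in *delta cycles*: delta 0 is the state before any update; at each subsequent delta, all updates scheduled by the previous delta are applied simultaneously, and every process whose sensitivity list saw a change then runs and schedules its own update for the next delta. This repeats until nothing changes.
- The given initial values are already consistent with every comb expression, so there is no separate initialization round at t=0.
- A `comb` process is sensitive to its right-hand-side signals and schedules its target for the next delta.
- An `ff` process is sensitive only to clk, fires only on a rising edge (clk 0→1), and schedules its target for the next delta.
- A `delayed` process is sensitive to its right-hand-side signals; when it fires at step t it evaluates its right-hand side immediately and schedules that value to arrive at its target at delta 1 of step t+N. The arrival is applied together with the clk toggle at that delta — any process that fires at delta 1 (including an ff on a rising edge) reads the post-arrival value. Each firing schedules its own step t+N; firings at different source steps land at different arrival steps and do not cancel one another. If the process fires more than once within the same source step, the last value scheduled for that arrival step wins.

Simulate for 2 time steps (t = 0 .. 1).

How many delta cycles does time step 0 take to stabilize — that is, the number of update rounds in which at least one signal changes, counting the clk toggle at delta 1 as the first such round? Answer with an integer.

t0.Δ0 n1=1 r=1 z=1 y=1 x=1 u=0 q=1 v=0 n0=1 p=1 clk=0
t0.Δ1 n1=1 r=1 z=1 y=1 x=1 u=0 q=1 v=0 n0=1 p=1 clk=1
t0.Δ2 n1=1 r=1 z=1 y=1 x=1 u=0 q=1 v=0 n0=0 p=0 clk=1
t0.Δ3 n1=1 r=1 z=1 y=1 x=1 u=1 q=1 v=0 n0=0 p=0 clk=1
t1.Δ0 n1=1 r=1 z=1 y=1 x=1 u=1 q=1 v=0 n0=0 p=0 clk=1
t1.Δ1 n1=1 r=1 z=1 y=1 x=1 u=1 q=1 v=0 n0=0 p=0 clk=0

3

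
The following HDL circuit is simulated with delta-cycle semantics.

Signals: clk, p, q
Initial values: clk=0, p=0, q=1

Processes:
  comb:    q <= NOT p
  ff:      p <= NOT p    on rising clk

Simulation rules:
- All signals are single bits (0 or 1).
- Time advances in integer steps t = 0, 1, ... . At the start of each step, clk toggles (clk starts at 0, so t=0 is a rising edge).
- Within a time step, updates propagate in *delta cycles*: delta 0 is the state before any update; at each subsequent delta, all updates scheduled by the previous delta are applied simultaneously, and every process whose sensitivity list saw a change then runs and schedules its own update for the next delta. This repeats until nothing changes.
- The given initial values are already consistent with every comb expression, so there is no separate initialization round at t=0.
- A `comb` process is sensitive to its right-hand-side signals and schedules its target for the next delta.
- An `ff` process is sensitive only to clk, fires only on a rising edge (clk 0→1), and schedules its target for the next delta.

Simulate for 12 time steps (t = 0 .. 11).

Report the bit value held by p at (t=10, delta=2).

0

[bits: clk,q,p]
t=0: Δ0=010 Δ1=110 Δ2=111 Δ3=101 | 3Δ
t=1: Δ0=101 Δ1=001 | 1Δ
t=2: Δ0=001 Δ1=101 Δ2=100 Δ3=110 | 3Δ
t=3: Δ0=110 Δ1=010 | 1Δ
t=4: Δ0=010 Δ1=110 Δ2=111 Δ3=101 | 3Δ
t=5: Δ0=101 Δ1=001 | 1Δ
t=6: Δ0=001 Δ1=101 Δ2=100 Δ3=110 | 3Δ
t=7: Δ0=110 Δ1=010 | 1Δ
t=8: Δ0=010 Δ1=110 Δ2=111 Δ3=101 | 3Δ
t=9: Δ0=101 Δ1=001 | 1Δ
t=10: Δ0=001 Δ1=101 Δ2=100 Δ3=110 | 3Δ
t=11: Δ0=110 Δ1=010 | 1Δ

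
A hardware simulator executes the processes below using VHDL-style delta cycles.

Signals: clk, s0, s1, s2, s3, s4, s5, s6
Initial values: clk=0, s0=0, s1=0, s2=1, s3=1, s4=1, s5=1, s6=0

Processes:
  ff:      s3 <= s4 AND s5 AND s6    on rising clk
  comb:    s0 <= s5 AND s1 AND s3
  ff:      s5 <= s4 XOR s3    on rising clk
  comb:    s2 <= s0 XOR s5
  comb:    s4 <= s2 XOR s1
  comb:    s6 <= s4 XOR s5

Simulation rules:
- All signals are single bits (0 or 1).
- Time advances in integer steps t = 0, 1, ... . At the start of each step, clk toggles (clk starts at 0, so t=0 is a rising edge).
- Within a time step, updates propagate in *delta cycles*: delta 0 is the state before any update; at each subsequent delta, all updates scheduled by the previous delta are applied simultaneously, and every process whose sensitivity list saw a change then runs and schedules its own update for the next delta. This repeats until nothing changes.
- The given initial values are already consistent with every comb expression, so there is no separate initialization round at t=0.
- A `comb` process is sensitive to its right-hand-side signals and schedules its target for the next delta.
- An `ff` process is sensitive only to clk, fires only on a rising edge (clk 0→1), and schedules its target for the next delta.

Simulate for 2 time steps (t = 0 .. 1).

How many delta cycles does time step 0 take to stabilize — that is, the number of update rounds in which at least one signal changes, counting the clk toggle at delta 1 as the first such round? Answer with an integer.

5

[bits: s3,s4,s5,clk,s6,s2,s1,s0]
t=0: Δ0=11100100 Δ1=11110100 Δ2=01010100 Δ3=01011000 Δ4=00011000 Δ5=00010000 | 5Δ
t=1: Δ0=00010000 Δ1=00000000 | 1Δ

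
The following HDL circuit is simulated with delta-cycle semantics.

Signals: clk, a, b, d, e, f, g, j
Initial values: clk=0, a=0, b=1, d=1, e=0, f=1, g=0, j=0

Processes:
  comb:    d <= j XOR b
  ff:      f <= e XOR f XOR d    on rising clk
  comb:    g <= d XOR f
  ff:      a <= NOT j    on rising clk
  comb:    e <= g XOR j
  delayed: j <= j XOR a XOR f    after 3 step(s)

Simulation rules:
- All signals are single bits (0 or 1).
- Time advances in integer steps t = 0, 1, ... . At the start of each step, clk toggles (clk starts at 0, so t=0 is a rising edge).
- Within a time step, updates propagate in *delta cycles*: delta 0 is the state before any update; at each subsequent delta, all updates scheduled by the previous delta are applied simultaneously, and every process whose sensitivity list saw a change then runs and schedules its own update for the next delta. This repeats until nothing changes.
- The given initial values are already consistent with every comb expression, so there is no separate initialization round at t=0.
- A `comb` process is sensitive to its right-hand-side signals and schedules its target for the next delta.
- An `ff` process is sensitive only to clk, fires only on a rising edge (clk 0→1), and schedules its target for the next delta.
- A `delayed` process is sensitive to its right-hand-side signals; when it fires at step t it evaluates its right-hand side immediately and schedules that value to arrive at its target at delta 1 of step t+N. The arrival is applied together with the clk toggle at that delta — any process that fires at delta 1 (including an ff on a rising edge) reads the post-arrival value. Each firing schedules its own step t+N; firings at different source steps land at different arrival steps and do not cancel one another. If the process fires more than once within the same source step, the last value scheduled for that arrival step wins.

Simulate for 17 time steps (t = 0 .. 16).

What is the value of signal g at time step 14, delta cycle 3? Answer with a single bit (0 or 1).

t0.Δ0 g=0 b=1 a=0 j=0 e=0 f=1 d=1 clk=0
t0.Δ1 g=0 b=1 a=0 j=0 e=0 f=1 d=1 clk=1
t0.Δ2 g=0 b=1 a=1 j=0 e=0 f=0 d=1 clk=1
t0.Δ3 g=1 b=1 a=1 j=0 e=0 f=0 d=1 clk=1
t0.Δ4 g=1 b=1 a=1 j=0 e=1 f=0 d=1 clk=1
t1.Δ0 g=1 b=1 a=1 j=0 e=1 f=0 d=1 clk=1
t1.Δ1 g=1 b=1 a=1 j=0 e=1 f=0 d=1 clk=0
t2.Δ0 g=1 b=1 a=1 j=0 e=1 f=0 d=1 clk=0
t2.Δ1 g=1 b=1 a=1 j=0 e=1 f=0 d=1 clk=1
t3.Δ0 g=1 b=1 a=1 j=0 e=1 f=0 d=1 clk=1
t3.Δ1 g=1 b=1 a=1 j=1 e=1 f=0 d=1 clk=0
t3.Δ2 g=1 b=1 a=1 j=1 e=0 f=0 d=0 clk=0
t3.Δ3 g=0 b=1 a=1 j=1 e=0 f=0 d=0 clk=0
t3.Δ4 g=0 b=1 a=1 j=1 e=1 f=0 d=0 clk=0
t4.Δ0 g=0 b=1 a=1 j=1 e=1 f=0 d=0 clk=0
t4.Δ1 g=0 b=1 a=1 j=1 e=1 f=0 d=0 clk=1
t4.Δ2 g=0 b=1 a=0 j=1 e=1 f=1 d=0 clk=1
t4.Δ3 g=1 b=1 a=0 j=1 e=1 f=1 d=0 clk=1
t4.Δ4 g=1 b=1 a=0 j=1 e=0 f=1 d=0 clk=1
t5.Δ0 g=1 b=1 a=0 j=1 e=0 f=1 d=0 clk=1
t5.Δ1 g=1 b=1 a=0 j=1 e=0 f=1 d=0 clk=0
t6.Δ0 g=1 b=1 a=0 j=1 e=0 f=1 d=0 clk=0
t6.Δ1 g=1 b=1 a=0 j=0 e=0 f=1 d=0 clk=1
t6.Δ2 g=1 b=1 a=1 j=0 e=1 f=1 d=1 clk=1
t6.Δ3 g=0 b=1 a=1 j=0 e=1 f=1 d=1 clk=1
t6.Δ4 g=0 b=1 a=1 j=0 e=0 f=1 d=1 clk=1
t7.Δ0 g=0 b=1 a=1 j=0 e=0 f=1 d=1 clk=1
t7.Δ1 g=0 b=1 a=1 j=0 e=0 f=1 d=1 clk=0
t8.Δ0 g=0 b=1 a=1 j=0 e=0 f=1 d=1 clk=0
t8.Δ1 g=0 b=1 a=1 j=0 e=0 f=1 d=1 clk=1
t8.Δ2 g=0 b=1 a=1 j=0 e=0 f=0 d=1 clk=1
t8.Δ3 g=1 b=1 a=1 j=0 e=0 f=0 d=1 clk=1
t8.Δ4 g=1 b=1 a=1 j=0 e=1 f=0 d=1 clk=1
t9.Δ0 g=1 b=1 a=1 j=0 e=1 f=0 d=1 clk=1
t9.Δ1 g=1 b=1 a=1 j=0 e=1 f=0 d=1 clk=0
t10.Δ0 g=1 b=1 a=1 j=0 e=1 f=0 d=1 clk=0
t10.Δ1 g=1 b=1 a=1 j=0 e=1 f=0 d=1 clk=1
t11.Δ0 g=1 b=1 a=1 j=0 e=1 f=0 d=1 clk=1
t11.Δ1 g=1 b=1 a=1 j=1 e=1 f=0 d=1 clk=0
t11.Δ2 g=1 b=1 a=1 j=1 e=0 f=0 d=0 clk=0
t11.Δ3 g=0 b=1 a=1 j=1 e=0 f=0 d=0 clk=0
t11.Δ4 g=0 b=1 a=1 j=1 e=1 f=0 d=0 clk=0
t12.Δ0 g=0 b=1 a=1 j=1 e=1 f=0 d=0 clk=0
t12.Δ1 g=0 b=1 a=1 j=1 e=1 f=0 d=0 clk=1
t12.Δ2 g=0 b=1 a=0 j=1 e=1 f=1 d=0 clk=1
t12.Δ3 g=1 b=1 a=0 j=1 e=1 f=1 d=0 clk=1
t12.Δ4 g=1 b=1 a=0 j=1 e=0 f=1 d=0 clk=1
t13.Δ0 g=1 b=1 a=0 j=1 e=0 f=1 d=0 clk=1
t13.Δ1 g=1 b=1 a=0 j=1 e=0 f=1 d=0 clk=0
t14.Δ0 g=1 b=1 a=0 j=1 e=0 f=1 d=0 clk=0
t14.Δ1 g=1 b=1 a=0 j=0 e=0 f=1 d=0 clk=1
t14.Δ2 g=1 b=1 a=1 j=0 e=1 f=1 d=1 clk=1
t14.Δ3 g=0 b=1 a=1 j=0 e=1 f=1 d=1 clk=1
t14.Δ4 g=0 b=1 a=1 j=0 e=0 f=1 d=1 clk=1
t15.Δ0 g=0 b=1 a=1 j=0 e=0 f=1 d=1 clk=1
t15.Δ1 g=0 b=1 a=1 j=0 e=0 f=1 d=1 clk=0
t16.Δ0 g=0 b=1 a=1 j=0 e=0 f=1 d=1 clk=0
t16.Δ1 g=0 b=1 a=1 j=0 e=0 f=1 d=1 clk=1
t16.Δ2 g=0 b=1 a=1 j=0 e=0 f=0 d=1 clk=1
t16.Δ3 g=1 b=1 a=1 j=0 e=0 f=0 d=1 clk=1
t16.Δ4 g=1 b=1 a=1 j=0 e=1 f=0 d=1 clk=1

0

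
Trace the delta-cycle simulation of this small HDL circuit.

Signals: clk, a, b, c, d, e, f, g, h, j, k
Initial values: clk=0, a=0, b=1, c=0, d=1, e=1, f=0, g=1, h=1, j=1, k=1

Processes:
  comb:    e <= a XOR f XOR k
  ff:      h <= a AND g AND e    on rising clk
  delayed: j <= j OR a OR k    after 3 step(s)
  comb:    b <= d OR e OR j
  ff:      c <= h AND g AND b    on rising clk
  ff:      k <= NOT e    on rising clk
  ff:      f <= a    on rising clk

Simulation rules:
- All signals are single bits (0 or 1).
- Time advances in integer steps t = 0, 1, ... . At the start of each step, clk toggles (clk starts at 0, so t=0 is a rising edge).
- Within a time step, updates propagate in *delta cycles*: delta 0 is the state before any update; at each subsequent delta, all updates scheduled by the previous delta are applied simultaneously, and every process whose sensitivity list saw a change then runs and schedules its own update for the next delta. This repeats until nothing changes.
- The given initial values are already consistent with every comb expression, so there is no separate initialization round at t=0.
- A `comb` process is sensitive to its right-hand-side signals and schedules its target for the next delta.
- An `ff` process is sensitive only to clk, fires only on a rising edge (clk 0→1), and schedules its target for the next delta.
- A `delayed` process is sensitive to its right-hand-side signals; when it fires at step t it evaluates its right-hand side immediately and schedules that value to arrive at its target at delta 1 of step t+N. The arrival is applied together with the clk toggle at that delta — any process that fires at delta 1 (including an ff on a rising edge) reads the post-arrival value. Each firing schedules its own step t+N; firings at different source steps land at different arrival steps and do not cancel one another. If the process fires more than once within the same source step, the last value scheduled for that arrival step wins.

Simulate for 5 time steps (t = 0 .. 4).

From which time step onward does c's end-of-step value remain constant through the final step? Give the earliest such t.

2

t0.Δ0 f=0 g=1 a=0 k=1 d=1 j=1 clk=0 e=1 h=1 b=1 c=0
t0.Δ1 f=0 g=1 a=0 k=1 d=1 j=1 clk=1 e=1 h=1 b=1 c=0
t0.Δ2 f=0 g=1 a=0 k=0 d=1 j=1 clk=1 e=1 h=0 b=1 c=1
t0.Δ3 f=0 g=1 a=0 k=0 d=1 j=1 clk=1 e=0 h=0 b=1 c=1
t1.Δ0 f=0 g=1 a=0 k=0 d=1 j=1 clk=1 e=0 h=0 b=1 c=1
t1.Δ1 f=0 g=1 a=0 k=0 d=1 j=1 clk=0 e=0 h=0 b=1 c=1
t2.Δ0 f=0 g=1 a=0 k=0 d=1 j=1 clk=0 e=0 h=0 b=1 c=1
t2.Δ1 f=0 g=1 a=0 k=0 d=1 j=1 clk=1 e=0 h=0 b=1 c=1
t2.Δ2 f=0 g=1 a=0 k=1 d=1 j=1 clk=1 e=0 h=0 b=1 c=0
t2.Δ3 f=0 g=1 a=0 k=1 d=1 j=1 clk=1 e=1 h=0 b=1 c=0
t3.Δ0 f=0 g=1 a=0 k=1 d=1 j=1 clk=1 e=1 h=0 b=1 c=0
t3.Δ1 f=0 g=1 a=0 k=1 d=1 j=1 clk=0 e=1 h=0 b=1 c=0
t4.Δ0 f=0 g=1 a=0 k=1 d=1 j=1 clk=0 e=1 h=0 b=1 c=0
t4.Δ1 f=0 g=1 a=0 k=1 d=1 j=1 clk=1 e=1 h=0 b=1 c=0
t4.Δ2 f=0 g=1 a=0 k=0 d=1 j=1 clk=1 e=1 h=0 b=1 c=0
t4.Δ3 f=0 g=1 a=0 k=0 d=1 j=1 clk=1 e=0 h=0 b=1 c=0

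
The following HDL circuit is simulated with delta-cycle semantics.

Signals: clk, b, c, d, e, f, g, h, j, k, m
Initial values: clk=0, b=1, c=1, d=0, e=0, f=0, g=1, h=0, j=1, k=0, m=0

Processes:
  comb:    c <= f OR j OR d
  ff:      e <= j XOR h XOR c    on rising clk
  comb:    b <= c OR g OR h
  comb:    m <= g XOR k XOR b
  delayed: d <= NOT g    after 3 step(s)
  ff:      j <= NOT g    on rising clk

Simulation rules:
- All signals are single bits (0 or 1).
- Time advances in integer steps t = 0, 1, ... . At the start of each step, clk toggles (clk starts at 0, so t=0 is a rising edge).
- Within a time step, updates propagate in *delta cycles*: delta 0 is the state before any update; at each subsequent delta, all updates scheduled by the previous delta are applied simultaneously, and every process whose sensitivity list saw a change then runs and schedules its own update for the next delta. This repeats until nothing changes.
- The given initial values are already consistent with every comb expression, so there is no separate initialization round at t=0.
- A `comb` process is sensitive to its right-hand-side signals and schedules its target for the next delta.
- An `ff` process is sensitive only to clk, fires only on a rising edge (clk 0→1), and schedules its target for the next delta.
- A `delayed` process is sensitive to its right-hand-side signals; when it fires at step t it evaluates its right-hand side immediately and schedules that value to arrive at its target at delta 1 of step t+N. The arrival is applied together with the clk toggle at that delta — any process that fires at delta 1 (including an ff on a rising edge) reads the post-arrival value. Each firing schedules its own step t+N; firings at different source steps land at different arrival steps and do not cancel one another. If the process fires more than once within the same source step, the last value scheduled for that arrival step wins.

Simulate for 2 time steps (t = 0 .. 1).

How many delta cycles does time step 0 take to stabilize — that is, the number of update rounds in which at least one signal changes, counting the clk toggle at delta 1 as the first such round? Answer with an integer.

3

t=0 Δ0: b=1 j=1 f=0 m=0 g=1 d=0 c=1 h=0 e=0 clk=0 k=0
  Δ1: clk:0→1
  Δ2: j:1→0
  Δ3: c:1→0
  (3Δ to stable)
t=1 Δ0: b=1 j=0 f=0 m=0 g=1 d=0 c=0 h=0 e=0 clk=1 k=0
  Δ1: clk:1→0
  (1Δ to stable)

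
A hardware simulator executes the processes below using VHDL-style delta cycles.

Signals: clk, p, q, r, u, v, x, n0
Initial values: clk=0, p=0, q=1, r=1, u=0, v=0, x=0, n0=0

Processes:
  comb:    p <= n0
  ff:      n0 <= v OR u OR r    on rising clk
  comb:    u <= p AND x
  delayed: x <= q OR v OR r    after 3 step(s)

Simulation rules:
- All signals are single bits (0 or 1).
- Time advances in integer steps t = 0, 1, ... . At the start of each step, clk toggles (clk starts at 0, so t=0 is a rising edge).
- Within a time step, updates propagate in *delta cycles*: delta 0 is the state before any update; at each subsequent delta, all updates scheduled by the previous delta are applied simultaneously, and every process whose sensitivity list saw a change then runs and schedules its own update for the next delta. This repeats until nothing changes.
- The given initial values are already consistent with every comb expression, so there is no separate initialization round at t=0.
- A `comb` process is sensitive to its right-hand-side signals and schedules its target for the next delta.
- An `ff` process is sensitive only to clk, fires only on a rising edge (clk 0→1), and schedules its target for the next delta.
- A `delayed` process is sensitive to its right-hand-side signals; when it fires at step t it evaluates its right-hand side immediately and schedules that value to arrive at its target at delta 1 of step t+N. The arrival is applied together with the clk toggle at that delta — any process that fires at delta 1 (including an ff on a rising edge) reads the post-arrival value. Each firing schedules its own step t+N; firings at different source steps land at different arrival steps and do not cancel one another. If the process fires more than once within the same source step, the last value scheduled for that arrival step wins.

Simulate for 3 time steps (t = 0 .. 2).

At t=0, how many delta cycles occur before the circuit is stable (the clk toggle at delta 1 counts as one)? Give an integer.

3

t=0 Δ0: u=0 v=0 r=1 clk=0 q=1 n0=0 x=0 p=0
  Δ1: clk:0→1
  Δ2: n0:0→1
  Δ3: p:0→1
  (3Δ to stable)
t=1 Δ0: u=0 v=0 r=1 clk=1 q=1 n0=1 x=0 p=1
  Δ1: clk:1→0
  (1Δ to stable)
t=2 Δ0: u=0 v=0 r=1 clk=0 q=1 n0=1 x=0 p=1
  Δ1: clk:0→1
  (1Δ to stable)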